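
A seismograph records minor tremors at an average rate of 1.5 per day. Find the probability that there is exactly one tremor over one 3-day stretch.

Over the interval, μ = 1.5 × 3 = 4.5 (a 3-day stretch = 3 days).
P(N = 1) = e^(−μ) μ^1/1! = e^(−4.5) · 4.5^1/1 ≈ 0.0500.

0.0500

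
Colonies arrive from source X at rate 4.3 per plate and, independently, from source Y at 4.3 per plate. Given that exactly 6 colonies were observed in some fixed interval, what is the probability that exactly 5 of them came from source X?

Given the total, each event is independently from source X with probability p = λ_X/(λ_X+λ_Y) = 4.3/8.6 = 0.5000.
So K ~ Binomial(6, 4.3/8.6): P(K = 5) = C(6,5) · (4.3/8.6)^5 · (4.3/8.6)^1 ≈ 0.0938.

0.0938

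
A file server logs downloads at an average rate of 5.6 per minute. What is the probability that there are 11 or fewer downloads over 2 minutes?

0.5554

Over the interval, μ = 5.6 × 2 = 11.2 (2 minutes).
P(N ≤ 11) = Σ_{j=0}^{11} e^(−μ) μ^j/j! ≈ 0.5554.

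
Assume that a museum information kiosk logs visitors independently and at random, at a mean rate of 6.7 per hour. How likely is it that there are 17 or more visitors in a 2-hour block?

Over the interval, μ = 6.7 × 2 = 13.4 (a 2-hour block = 2 hours).
P(N ≥ 17) = 1 − P(N ≤ 16) = 1 − Σ_{j=0}^{16} e^(−μ) μ^j/j! ≈ 0.1946.

0.1946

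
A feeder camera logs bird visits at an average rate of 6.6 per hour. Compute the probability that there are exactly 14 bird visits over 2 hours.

0.1035

Over the interval, μ = 6.6 × 2 = 13.2 (2 hours).
P(N = 14) = e^(−μ) μ^14/14! = e^(−13.2) · 13.2^14/87178291200 ≈ 0.1035.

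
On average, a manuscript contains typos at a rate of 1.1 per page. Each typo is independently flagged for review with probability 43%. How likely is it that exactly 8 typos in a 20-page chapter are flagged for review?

Thinning: the typos that are flagged for review themselves form a Poisson process with rate 0.43 × 1.1 = 0.473 per page.
Over the interval, μ = 0.473 × 20 = 9.46 (a 20-page chapter = 20 pages).
P(N = 8) = e^(−9.46) · 9.46^8/8! ≈ 0.1239.

0.1239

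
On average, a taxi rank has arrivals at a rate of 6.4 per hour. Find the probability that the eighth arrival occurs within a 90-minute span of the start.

0.7416

Over the interval, μ = 6.4 × 1.5 = 9.6 (a 90-minute span = 1.5 hours).
The eighth arrival falls in the interval iff at least 8 events occur there: P(S_8 ≤ t) = P(N ≥ 8) = 1 − P(N ≤ 7) ≈ 0.7416.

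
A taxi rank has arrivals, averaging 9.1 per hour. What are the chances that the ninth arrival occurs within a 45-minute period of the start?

0.2484

Over the interval, μ = 9.1 × 0.75 = 6.825 (a 45-minute period = 0.75 hours).
The ninth arrival falls in the interval iff at least 9 events occur there: P(S_9 ≤ t) = P(N ≥ 9) = 1 − P(N ≤ 8) ≈ 0.2484.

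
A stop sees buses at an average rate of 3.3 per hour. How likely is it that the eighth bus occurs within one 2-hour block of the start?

0.3419

Over the interval, μ = 3.3 × 2 = 6.6 (a 2-hour block = 2 hours).
The eighth arrival falls in the interval iff at least 8 events occur there: P(S_8 ≤ t) = P(N ≥ 8) = 1 − P(N ≤ 7) ≈ 0.3419.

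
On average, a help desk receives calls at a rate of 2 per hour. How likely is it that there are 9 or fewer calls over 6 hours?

0.2424

Over the interval, μ = 2 × 6 = 12 (6 hours).
P(N ≤ 9) = Σ_{j=0}^{9} e^(−μ) μ^j/j! ≈ 0.2424.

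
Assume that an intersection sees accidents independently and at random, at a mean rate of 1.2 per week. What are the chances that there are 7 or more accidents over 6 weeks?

0.5796

Over the interval, μ = 1.2 × 6 = 7.2 (6 weeks).
P(N ≥ 7) = 1 − P(N ≤ 6) = 1 − Σ_{j=0}^{6} e^(−μ) μ^j/j! ≈ 0.5796.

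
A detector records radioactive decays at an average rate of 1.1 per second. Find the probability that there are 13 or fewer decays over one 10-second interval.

0.7813

Over the interval, μ = 1.1 × 10 = 11 (a 10-second interval = 10 seconds).
P(N ≤ 13) = Σ_{j=0}^{13} e^(−μ) μ^j/j! ≈ 0.7813.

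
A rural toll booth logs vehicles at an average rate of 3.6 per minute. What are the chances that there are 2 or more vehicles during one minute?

0.8743

With mean μ = 3.6 per minute,
P(N ≥ 2) = 1 − P(N ≤ 1) = 1 − Σ_{j=0}^{1} e^(−μ) μ^j/j! ≈ 0.8743.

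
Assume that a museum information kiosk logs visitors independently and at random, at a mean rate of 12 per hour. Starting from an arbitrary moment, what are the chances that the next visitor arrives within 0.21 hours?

0.9195

Inter-arrival times are exponential with rate λ = 12 per hour.
P(T ≤ 0.21) = 1 − e^(−λt) = 1 − e^(−12 × 0.21) = 1 − e^(−2.52) ≈ 0.9195.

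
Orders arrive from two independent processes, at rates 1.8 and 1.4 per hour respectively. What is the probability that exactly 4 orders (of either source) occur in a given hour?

0.1781

Independent Poisson processes superpose: combined rate λ = 1.8 + 1.4 = 3.2 per hour.
So μ = 3.2.
P(N = 4) = e^(−3.2) · 3.2^4/4! ≈ 0.1781.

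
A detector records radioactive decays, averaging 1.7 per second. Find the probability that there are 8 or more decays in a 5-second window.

Over the interval, μ = 1.7 × 5 = 8.5 (a 5-second window = 5 seconds).
P(N ≥ 8) = 1 − P(N ≤ 7) = 1 − Σ_{j=0}^{7} e^(−μ) μ^j/j! ≈ 0.6144.

0.6144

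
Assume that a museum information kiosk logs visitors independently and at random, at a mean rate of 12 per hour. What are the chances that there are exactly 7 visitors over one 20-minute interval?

Over the interval, μ = 12 × 1/3 = 4 (a 20-minute interval = 1/3 hours).
P(N = 7) = e^(−μ) μ^7/7! = e^(−4) · 4^7/5040 ≈ 0.0595.

0.0595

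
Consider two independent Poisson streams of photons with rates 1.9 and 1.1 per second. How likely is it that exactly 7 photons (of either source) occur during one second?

0.0216

Independent Poisson processes superpose: combined rate λ = 1.9 + 1.1 = 3 per second.
So μ = 3.
P(N = 7) = e^(−3) · 3^7/7! ≈ 0.0216.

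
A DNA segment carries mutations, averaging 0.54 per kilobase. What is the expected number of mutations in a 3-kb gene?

E[N] = λt = 0.54 × 3 = 1.62 (a 3-kb gene = 3 kilobases).

1.62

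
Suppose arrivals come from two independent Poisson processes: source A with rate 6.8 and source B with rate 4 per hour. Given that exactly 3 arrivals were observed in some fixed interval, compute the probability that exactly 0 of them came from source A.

0.0508

Given the total, each event is independently from source A with probability p = λ_A/(λ_A+λ_B) = 6.8/10.8 ≈ 0.6296.
So K ~ Binomial(3, 6.8/10.8): P(K = 0) = C(3,0) · (6.8/10.8)^0 · (4/10.8)^3 ≈ 0.0508.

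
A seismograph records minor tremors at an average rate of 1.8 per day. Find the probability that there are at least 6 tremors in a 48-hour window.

0.1559

Over the interval, μ = 1.8 × 2 = 3.6 (a 48-hour window = 2 days).
P(N ≥ 6) = 1 − P(N ≤ 5) = 1 − Σ_{j=0}^{5} e^(−μ) μ^j/j! ≈ 0.1559.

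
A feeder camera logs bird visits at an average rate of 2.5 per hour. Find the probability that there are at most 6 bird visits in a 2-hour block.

0.7622

Over the interval, μ = 2.5 × 2 = 5 (a 2-hour block = 2 hours).
P(N ≤ 6) = Σ_{j=0}^{6} e^(−μ) μ^j/j! ≈ 0.7622.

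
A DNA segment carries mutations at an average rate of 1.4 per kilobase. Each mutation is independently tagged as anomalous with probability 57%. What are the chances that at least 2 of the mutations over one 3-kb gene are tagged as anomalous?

Thinning: the mutations that are tagged as anomalous themselves form a Poisson process with rate 0.57 × 1.4 = 0.798 per kilobase.
Over the interval, μ = 0.798 × 3 = 2.394 (a 3-kb gene = 3 kilobases).
P(N ≥ 2) = 1 − P(N ≤ 1) ≈ 0.6903.

0.6903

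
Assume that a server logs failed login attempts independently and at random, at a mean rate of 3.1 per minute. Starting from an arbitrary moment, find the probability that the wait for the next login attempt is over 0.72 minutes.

The wait for the next event is exponential with rate λ = 3.1 per minute.
P(T > 0.72) = e^(−λt) = e^(−3.1 × 0.72) = e^(−2.232) ≈ 0.1073.

0.1073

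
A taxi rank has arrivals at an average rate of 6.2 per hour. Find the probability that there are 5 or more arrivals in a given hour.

0.7408

With mean μ = 6.2 per hour,
P(N ≥ 5) = 1 − P(N ≤ 4) = 1 − Σ_{j=0}^{4} e^(−μ) μ^j/j! ≈ 0.7408.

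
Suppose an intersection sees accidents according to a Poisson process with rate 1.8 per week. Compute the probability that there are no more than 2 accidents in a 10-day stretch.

0.5256

Over the interval, μ = 1.8 × 10/7 ≈ 2.57143 (a 10-day stretch = 10/7 weeks).
P(N ≤ 2) = Σ_{j=0}^{2} e^(−μ) μ^j/j! ≈ 0.5256.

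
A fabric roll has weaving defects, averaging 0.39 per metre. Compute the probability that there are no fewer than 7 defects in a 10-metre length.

Over the interval, μ = 0.39 × 10 = 3.9 (a 10-metre length = 10 metres).
P(N ≥ 7) = 1 − P(N ≤ 6) = 1 − Σ_{j=0}^{6} e^(−μ) μ^j/j! ≈ 0.1005.

0.1005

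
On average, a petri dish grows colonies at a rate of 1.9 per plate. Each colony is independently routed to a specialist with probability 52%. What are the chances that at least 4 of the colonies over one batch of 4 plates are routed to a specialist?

Thinning: the colonies that are routed to a specialist themselves form a Poisson process with rate 0.52 × 1.9 = 0.988 per plate.
Over the interval, μ = 0.988 × 4 = 3.952 (a batch of 4 plates = 4 plates).
P(N ≥ 4) = 1 − P(N ≤ 3) ≈ 0.5571.

0.5571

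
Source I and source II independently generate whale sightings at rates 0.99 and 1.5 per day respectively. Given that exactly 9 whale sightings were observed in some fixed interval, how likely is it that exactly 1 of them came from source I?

0.0621

Given the total, each event is independently from source I with probability p = λ_I/(λ_I+λ_II) = 0.99/2.49 ≈ 0.3976.
So K ~ Binomial(9, 0.99/2.49): P(K = 1) = C(9,1) · (0.99/2.49)^1 · (1.5/2.49)^8 ≈ 0.0621.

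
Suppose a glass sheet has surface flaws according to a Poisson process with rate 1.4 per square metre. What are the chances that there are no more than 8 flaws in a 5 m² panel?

0.7291

Over the interval, μ = 1.4 × 5 = 7 (a 5 m² panel = 5 square metres).
P(N ≤ 8) = Σ_{j=0}^{8} e^(−μ) μ^j/j! ≈ 0.7291.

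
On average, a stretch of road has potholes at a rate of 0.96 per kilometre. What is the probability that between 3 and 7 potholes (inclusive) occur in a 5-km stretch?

0.7441

Over the interval, μ = 0.96 × 5 = 4.8 (a 5-km stretch = 5 kilometres).
P(3 ≤ N ≤ 7) = Σ_{j=3}^{7} e^(−4.8) · 4.8^j/j! ≈ 0.7441.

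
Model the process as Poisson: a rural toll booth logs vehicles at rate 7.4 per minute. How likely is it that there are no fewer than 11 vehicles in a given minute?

With mean μ = 7.4 per minute,
P(N ≥ 11) = 1 − P(N ≤ 10) = 1 − Σ_{j=0}^{10} e^(−μ) μ^j/j! ≈ 0.1293.

0.1293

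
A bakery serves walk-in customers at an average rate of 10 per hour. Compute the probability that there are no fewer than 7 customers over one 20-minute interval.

Over the interval, μ = 10 × 1/3 ≈ 3.33333 (a 20-minute interval = 1/3 hours).
P(N ≥ 7) = 1 − P(N ≤ 6) = 1 − Σ_{j=0}^{6} e^(−μ) μ^j/j! ≈ 0.0532.

0.0532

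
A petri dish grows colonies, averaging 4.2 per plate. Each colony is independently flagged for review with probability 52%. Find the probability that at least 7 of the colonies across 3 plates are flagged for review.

Thinning: the colonies that are flagged for review themselves form a Poisson process with rate 0.52 × 4.2 = 2.184 per plate.
Over the interval, μ = 2.184 × 3 = 6.552 (3 plates).
P(N ≥ 7) = 1 − P(N ≤ 6) ≈ 0.4816.

0.4816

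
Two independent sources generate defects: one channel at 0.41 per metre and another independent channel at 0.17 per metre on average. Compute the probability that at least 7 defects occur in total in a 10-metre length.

Independent Poisson processes superpose: combined rate λ = 0.41 + 0.17 = 0.58 per metre.
Over the interval, μ = 0.58 × 10 = 5.8 (a 10-metre length = 10 metres).
P(N ≥ 7) = 1 − P(N ≤ 6) ≈ 0.3616.

0.3616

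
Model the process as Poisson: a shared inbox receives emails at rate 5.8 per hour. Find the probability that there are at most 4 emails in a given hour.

0.3127

With mean μ = 5.8 per hour,
P(N ≤ 4) = Σ_{j=0}^{4} e^(−μ) μ^j/j! ≈ 0.3127.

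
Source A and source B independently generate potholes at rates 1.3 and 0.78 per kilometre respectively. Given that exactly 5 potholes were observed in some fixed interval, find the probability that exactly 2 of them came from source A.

Given the total, each event is independently from source A with probability p = λ_A/(λ_A+λ_B) = 1.3/2.08 = 0.6250.
So K ~ Binomial(5, 1.3/2.08): P(K = 2) = C(5,2) · (1.3/2.08)^2 · (0.78/2.08)^3 ≈ 0.2060.

0.2060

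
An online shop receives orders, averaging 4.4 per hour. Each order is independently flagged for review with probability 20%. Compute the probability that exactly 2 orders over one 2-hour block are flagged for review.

0.2665

Thinning: the orders that are flagged for review themselves form a Poisson process with rate 0.2 × 4.4 = 0.88 per hour.
Over the interval, μ = 0.88 × 2 = 1.76 (a 2-hour block = 2 hours).
P(N = 2) = e^(−1.76) · 1.76^2/2! ≈ 0.2665.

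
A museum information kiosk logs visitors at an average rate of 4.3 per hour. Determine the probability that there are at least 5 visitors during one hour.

0.4296

With mean μ = 4.3 per hour,
P(N ≥ 5) = 1 − P(N ≤ 4) = 1 − Σ_{j=0}^{4} e^(−μ) μ^j/j! ≈ 0.4296.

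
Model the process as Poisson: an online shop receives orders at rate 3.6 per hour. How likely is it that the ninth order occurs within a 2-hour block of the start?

0.2973

Over the interval, μ = 3.6 × 2 = 7.2 (a 2-hour block = 2 hours).
The ninth arrival falls in the interval iff at least 9 events occur there: P(S_9 ≤ t) = P(N ≥ 9) = 1 − P(N ≤ 8) ≈ 0.2973.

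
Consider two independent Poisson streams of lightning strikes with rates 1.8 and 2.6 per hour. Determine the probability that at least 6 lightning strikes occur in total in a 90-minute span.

0.6453

Independent Poisson processes superpose: combined rate λ = 1.8 + 2.6 = 4.4 per hour.
Over the interval, μ = 4.4 × 1.5 = 6.6 (a 90-minute span = 1.5 hours).
P(N ≥ 6) = 1 − P(N ≤ 5) ≈ 0.6453.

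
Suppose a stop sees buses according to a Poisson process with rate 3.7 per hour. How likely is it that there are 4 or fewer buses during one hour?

With mean μ = 3.7 per hour,
P(N ≤ 4) = Σ_{j=0}^{4} e^(−μ) μ^j/j! ≈ 0.6872.

0.6872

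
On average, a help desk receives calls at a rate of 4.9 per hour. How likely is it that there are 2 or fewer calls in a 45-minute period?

Over the interval, μ = 4.9 × 0.75 = 3.675 (a 45-minute period = 0.75 hours).
P(N ≤ 2) = Σ_{j=0}^{2} e^(−μ) μ^j/j! ≈ 0.2897.

0.2897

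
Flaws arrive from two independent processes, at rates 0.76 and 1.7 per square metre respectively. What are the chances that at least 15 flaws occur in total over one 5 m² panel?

Independent Poisson processes superpose: combined rate λ = 0.76 + 1.7 = 2.46 per square metre.
Over the interval, μ = 2.46 × 5 = 12.3 (a 5 m² panel = 5 square metres).
P(N ≥ 15) = 1 − P(N ≤ 14) ≈ 0.2558.

0.2558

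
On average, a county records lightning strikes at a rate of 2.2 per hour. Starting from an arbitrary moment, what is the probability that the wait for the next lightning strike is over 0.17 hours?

The wait for the next event is exponential with rate λ = 2.2 per hour.
P(T > 0.17) = e^(−λt) = e^(−2.2 × 0.17) = e^(−0.374) ≈ 0.6880.

0.6880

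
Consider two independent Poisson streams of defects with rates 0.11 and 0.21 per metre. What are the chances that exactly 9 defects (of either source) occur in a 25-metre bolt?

0.1241

Independent Poisson processes superpose: combined rate λ = 0.11 + 0.21 = 0.32 per metre.
Over the interval, μ = 0.32 × 25 = 8 (a 25-metre bolt = 25 metres).
P(N = 9) = e^(−8) · 8^9/9! ≈ 0.1241.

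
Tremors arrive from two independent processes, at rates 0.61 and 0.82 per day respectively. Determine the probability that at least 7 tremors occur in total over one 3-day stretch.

0.1430

Independent Poisson processes superpose: combined rate λ = 0.61 + 0.82 = 1.43 per day.
Over the interval, μ = 1.43 × 3 = 4.29 (a 3-day stretch = 3 days).
P(N ≥ 7) = 1 − P(N ≤ 6) ≈ 0.1430.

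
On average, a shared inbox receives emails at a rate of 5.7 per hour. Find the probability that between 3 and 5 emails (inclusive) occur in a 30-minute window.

Over the interval, μ = 5.7 × 0.5 = 2.85 (a 30-minute window = 0.5 hours).
P(3 ≤ N ≤ 5) = Σ_{j=3}^{5} e^(−2.85) · 2.85^j/j! ≈ 0.4728.

0.4728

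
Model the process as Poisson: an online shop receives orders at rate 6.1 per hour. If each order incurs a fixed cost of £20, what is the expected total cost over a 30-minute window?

E[N] = 6.1 × 0.5 = 3.05 (a 30-minute window = 0.5 hours); E[cost] = 3.05 × £20 = £61.

£61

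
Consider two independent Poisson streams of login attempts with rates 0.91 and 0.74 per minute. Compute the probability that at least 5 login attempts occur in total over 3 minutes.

Independent Poisson processes superpose: combined rate λ = 0.91 + 0.74 = 1.65 per minute.
Over the interval, μ = 1.65 × 3 = 4.95 (3 minutes).
P(N ≥ 5) = 1 − P(N ≤ 4) ≈ 0.5507.

0.5507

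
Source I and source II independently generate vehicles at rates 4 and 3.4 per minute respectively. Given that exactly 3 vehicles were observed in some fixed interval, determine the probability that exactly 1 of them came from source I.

0.3423

Given the total, each event is independently from source I with probability p = λ_I/(λ_I+λ_II) = 4/7.4 ≈ 0.5405.
So K ~ Binomial(3, 4/7.4): P(K = 1) = C(3,1) · (4/7.4)^1 · (3.4/7.4)^2 ≈ 0.3423.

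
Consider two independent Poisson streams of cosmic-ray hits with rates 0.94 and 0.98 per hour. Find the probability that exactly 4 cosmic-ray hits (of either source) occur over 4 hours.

Independent Poisson processes superpose: combined rate λ = 0.94 + 0.98 = 1.92 per hour.
Over the interval, μ = 1.92 × 4 = 7.68 (4 hours).
P(N = 4) = e^(−7.68) · 7.68^4/4! ≈ 0.0670.

0.0670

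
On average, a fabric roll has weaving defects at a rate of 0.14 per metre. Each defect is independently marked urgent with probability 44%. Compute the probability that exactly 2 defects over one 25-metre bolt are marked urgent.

Thinning: the defects that are marked urgent themselves form a Poisson process with rate 0.44 × 0.14 = 0.0616 per metre.
Over the interval, μ = 0.0616 × 25 = 1.54 (a 25-metre bolt = 25 metres).
P(N = 2) = e^(−1.54) · 1.54^2/2! ≈ 0.2542.

0.2542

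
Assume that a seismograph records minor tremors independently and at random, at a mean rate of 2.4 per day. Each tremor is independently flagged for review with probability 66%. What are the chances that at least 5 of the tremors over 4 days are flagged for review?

Thinning: the tremors that are flagged for review themselves form a Poisson process with rate 0.66 × 2.4 = 1.584 per day.
Over the interval, μ = 1.584 × 4 = 6.336 (4 days).
P(N ≥ 5) = 1 − P(N ≤ 4) ≈ 0.7574.

0.7574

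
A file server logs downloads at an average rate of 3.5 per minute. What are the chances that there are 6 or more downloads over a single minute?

With mean μ = 3.5 per minute,
P(N ≥ 6) = 1 − P(N ≤ 5) = 1 − Σ_{j=0}^{5} e^(−μ) μ^j/j! ≈ 0.1424.

0.1424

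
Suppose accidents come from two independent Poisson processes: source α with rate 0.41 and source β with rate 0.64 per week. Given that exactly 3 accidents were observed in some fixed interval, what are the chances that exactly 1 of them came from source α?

0.4352

Given the total, each event is independently from source α with probability p = λ_α/(λ_α+λ_β) = 0.41/1.05 ≈ 0.3905.
So K ~ Binomial(3, 0.41/1.05): P(K = 1) = C(3,1) · (0.41/1.05)^1 · (0.64/1.05)^2 ≈ 0.4352.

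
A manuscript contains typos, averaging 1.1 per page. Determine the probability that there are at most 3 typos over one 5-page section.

0.2017

Over the interval, μ = 1.1 × 5 = 5.5 (a 5-page section = 5 pages).
P(N ≤ 3) = Σ_{j=0}^{3} e^(−μ) μ^j/j! ≈ 0.2017.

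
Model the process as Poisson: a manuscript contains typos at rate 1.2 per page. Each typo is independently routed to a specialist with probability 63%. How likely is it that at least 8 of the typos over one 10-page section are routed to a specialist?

Thinning: the typos that are routed to a specialist themselves form a Poisson process with rate 0.63 × 1.2 = 0.756 per page.
Over the interval, μ = 0.756 × 10 = 7.56 (a 10-page section = 10 pages).
P(N ≥ 8) = 1 − P(N ≤ 7) ≈ 0.4841.

0.4841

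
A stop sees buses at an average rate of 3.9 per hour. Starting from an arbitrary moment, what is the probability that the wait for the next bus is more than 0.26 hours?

0.3628

The wait for the next event is exponential with rate λ = 3.9 per hour.
P(T > 0.26) = e^(−λt) = e^(−3.9 × 0.26) = e^(−1.014) ≈ 0.3628.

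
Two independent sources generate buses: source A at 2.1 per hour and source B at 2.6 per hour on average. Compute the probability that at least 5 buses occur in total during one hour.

0.5054

Independent Poisson processes superpose: combined rate λ = 2.1 + 2.6 = 4.7 per hour.
So μ = 4.7.
P(N ≥ 5) = 1 − P(N ≤ 4) ≈ 0.5054.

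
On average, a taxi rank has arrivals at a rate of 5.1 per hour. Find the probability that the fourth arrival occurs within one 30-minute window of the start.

Over the interval, μ = 5.1 × 0.5 = 2.55 (a 30-minute window = 0.5 hours).
The fourth arrival falls in the interval iff at least 4 events occur there: P(S_4 ≤ t) = P(N ≥ 4) = 1 − P(N ≤ 3) ≈ 0.2532.

0.2532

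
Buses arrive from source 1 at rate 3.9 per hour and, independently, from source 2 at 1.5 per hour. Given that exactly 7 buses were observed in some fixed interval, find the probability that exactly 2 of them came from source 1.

Given the total, each event is independently from source 1 with probability p = λ_1/(λ_1+λ_2) = 3.9/5.4 ≈ 0.7222.
So K ~ Binomial(7, 3.9/5.4): P(K = 2) = C(7,2) · (3.9/5.4)^2 · (1.5/5.4)^5 ≈ 0.0181.

0.0181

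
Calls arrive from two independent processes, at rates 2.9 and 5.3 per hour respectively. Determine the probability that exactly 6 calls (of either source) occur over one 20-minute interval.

Independent Poisson processes superpose: combined rate λ = 2.9 + 5.3 = 8.2 per hour.
Over the interval, μ = 8.2 × 1/3 ≈ 2.73333 (a 20-minute interval = 1/3 hours).
P(N = 6) = e^(−2.73333) · 2.73333^6/6! ≈ 0.0376.

0.0376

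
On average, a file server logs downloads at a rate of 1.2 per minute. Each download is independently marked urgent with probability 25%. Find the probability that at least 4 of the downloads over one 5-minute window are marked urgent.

Thinning: the downloads that are marked urgent themselves form a Poisson process with rate 0.25 × 1.2 = 0.3 per minute.
Over the interval, μ = 0.3 × 5 = 1.5 (a 5-minute window = 5 minutes).
P(N ≥ 4) = 1 − P(N ≤ 3) ≈ 0.0656.

0.0656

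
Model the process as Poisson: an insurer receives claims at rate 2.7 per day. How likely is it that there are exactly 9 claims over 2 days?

Over the interval, μ = 2.7 × 2 = 5.4 (2 days).
P(N = 9) = e^(−μ) μ^9/9! = e^(−5.4) · 5.4^9/362880 ≈ 0.0486.

0.0486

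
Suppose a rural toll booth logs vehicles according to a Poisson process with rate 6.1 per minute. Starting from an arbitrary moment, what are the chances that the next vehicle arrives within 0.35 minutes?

Inter-arrival times are exponential with rate λ = 6.1 per minute.
P(T ≤ 0.35) = 1 − e^(−λt) = 1 − e^(−6.1 × 0.35) = 1 − e^(−2.135) ≈ 0.8818.

0.8818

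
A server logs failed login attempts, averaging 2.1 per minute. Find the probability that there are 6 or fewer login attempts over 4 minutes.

0.2670

Over the interval, μ = 2.1 × 4 = 8.4 (4 minutes).
P(N ≤ 6) = Σ_{j=0}^{6} e^(−μ) μ^j/j! ≈ 0.2670.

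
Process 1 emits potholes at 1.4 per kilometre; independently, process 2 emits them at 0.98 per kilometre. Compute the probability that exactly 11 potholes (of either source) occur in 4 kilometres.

0.1070

Independent Poisson processes superpose: combined rate λ = 1.4 + 0.98 = 2.38 per kilometre.
Over the interval, μ = 2.38 × 4 = 9.52 (4 kilometres).
P(N = 11) = e^(−9.52) · 9.52^11/11! ≈ 0.1070.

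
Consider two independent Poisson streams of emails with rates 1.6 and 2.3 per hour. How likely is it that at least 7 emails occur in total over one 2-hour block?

Independent Poisson processes superpose: combined rate λ = 1.6 + 2.3 = 3.9 per hour.
Over the interval, μ = 3.9 × 2 = 7.8 (a 2-hour block = 2 hours).
P(N ≥ 7) = 1 − P(N ≤ 6) ≈ 0.6616.

0.6616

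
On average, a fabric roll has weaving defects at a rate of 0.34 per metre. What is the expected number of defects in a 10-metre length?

E[N] = λt = 0.34 × 10 = 3.4 (a 10-metre length = 10 metres).

3.4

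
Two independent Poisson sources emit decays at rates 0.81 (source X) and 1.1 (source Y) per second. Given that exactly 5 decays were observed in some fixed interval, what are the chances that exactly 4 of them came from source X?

0.0931

Given the total, each event is independently from source X with probability p = λ_X/(λ_X+λ_Y) = 0.81/1.91 ≈ 0.4241.
So K ~ Binomial(5, 0.81/1.91): P(K = 4) = C(5,4) · (0.81/1.91)^4 · (1.1/1.91)^1 ≈ 0.0931.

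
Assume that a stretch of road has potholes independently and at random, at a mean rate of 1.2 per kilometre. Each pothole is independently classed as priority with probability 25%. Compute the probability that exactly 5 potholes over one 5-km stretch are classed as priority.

0.0141

Thinning: the potholes that are classed as priority themselves form a Poisson process with rate 0.25 × 1.2 = 0.3 per kilometre.
Over the interval, μ = 0.3 × 5 = 1.5 (a 5-km stretch = 5 kilometres).
P(N = 5) = e^(−1.5) · 1.5^5/5! ≈ 0.0141.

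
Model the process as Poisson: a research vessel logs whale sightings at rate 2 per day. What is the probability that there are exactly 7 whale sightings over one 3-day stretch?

0.1377

Over the interval, μ = 2 × 3 = 6 (a 3-day stretch = 3 days).
P(N = 7) = e^(−μ) μ^7/7! = e^(−6) · 6^7/5040 ≈ 0.1377.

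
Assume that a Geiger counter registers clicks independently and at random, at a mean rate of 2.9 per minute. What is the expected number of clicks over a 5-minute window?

E[N] = λt = 2.9 × 5 = 14.5 (a 5-minute window = 5 minutes).

14.5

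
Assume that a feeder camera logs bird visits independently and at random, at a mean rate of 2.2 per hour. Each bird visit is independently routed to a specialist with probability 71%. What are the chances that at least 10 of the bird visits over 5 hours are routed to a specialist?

Thinning: the bird visits that are routed to a specialist themselves form a Poisson process with rate 0.71 × 2.2 = 1.562 per hour.
Over the interval, μ = 1.562 × 5 = 7.81 (5 hours).
P(N ≥ 10) = 1 − P(N ≤ 9) ≈ 0.2601.

0.2601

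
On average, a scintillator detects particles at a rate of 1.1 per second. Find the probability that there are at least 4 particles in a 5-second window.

0.7983

Over the interval, μ = 1.1 × 5 = 5.5 (a 5-second window = 5 seconds).
P(N ≥ 4) = 1 − P(N ≤ 3) = 1 − Σ_{j=0}^{3} e^(−μ) μ^j/j! ≈ 0.7983.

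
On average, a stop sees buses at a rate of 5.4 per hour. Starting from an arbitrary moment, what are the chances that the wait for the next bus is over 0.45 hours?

0.0880

The wait for the next event is exponential with rate λ = 5.4 per hour.
P(T > 0.45) = e^(−λt) = e^(−5.4 × 0.45) = e^(−2.43) ≈ 0.0880.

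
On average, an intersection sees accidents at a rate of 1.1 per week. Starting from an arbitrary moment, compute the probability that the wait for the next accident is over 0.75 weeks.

0.4382

The wait for the next event is exponential with rate λ = 1.1 per week.
P(T > 0.75) = e^(−λt) = e^(−1.1 × 0.75) = e^(−0.825) ≈ 0.4382.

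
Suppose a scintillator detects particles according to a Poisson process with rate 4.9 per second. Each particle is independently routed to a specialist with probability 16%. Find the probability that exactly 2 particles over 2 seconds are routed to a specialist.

0.2563

Thinning: the particles that are routed to a specialist themselves form a Poisson process with rate 0.16 × 4.9 = 0.784 per second.
Over the interval, μ = 0.784 × 2 = 1.568 (2 seconds).
P(N = 2) = e^(−1.568) · 1.568^2/2! ≈ 0.2563.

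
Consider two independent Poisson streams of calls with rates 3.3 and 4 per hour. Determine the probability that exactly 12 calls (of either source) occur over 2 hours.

0.0894

Independent Poisson processes superpose: combined rate λ = 3.3 + 4 = 7.3 per hour.
Over the interval, μ = 7.3 × 2 = 14.6 (2 hours).
P(N = 12) = e^(−14.6) · 14.6^12/12! ≈ 0.0894.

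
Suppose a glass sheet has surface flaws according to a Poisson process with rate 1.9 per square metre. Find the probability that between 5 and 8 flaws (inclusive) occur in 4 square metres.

Over the interval, μ = 1.9 × 4 = 7.6 (4 square metres).
P(5 ≤ N ≤ 8) = Σ_{j=5}^{8} e^(−7.6) · 7.6^j/j! ≈ 0.5233.

0.5233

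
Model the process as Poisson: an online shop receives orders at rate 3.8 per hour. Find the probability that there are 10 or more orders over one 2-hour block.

0.2351

Over the interval, μ = 3.8 × 2 = 7.6 (a 2-hour block = 2 hours).
P(N ≥ 10) = 1 − P(N ≤ 9) = 1 − Σ_{j=0}^{9} e^(−μ) μ^j/j! ≈ 0.2351.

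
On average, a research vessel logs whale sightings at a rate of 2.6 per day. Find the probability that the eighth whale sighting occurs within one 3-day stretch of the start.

0.5188

Over the interval, μ = 2.6 × 3 = 7.8 (a 3-day stretch = 3 days).
The eighth arrival falls in the interval iff at least 8 events occur there: P(S_8 ≤ t) = P(N ≥ 8) = 1 − P(N ≤ 7) ≈ 0.5188.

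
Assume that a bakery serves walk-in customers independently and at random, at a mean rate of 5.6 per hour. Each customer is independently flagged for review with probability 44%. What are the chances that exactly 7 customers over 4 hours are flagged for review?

Thinning: the customers that are flagged for review themselves form a Poisson process with rate 0.44 × 5.6 = 2.464 per hour.
Over the interval, μ = 2.464 × 4 = 9.856 (4 hours).
P(N = 7) = e^(−9.856) · 9.856^7/7! ≈ 0.0940.

0.0940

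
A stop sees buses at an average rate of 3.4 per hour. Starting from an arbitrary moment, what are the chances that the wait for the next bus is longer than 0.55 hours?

The wait for the next event is exponential with rate λ = 3.4 per hour.
P(T > 0.55) = e^(−λt) = e^(−3.4 × 0.55) = e^(−1.87) ≈ 0.1541.

0.1541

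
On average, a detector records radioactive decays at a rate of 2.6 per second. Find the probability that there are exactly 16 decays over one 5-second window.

0.0719

Over the interval, μ = 2.6 × 5 = 13 (a 5-second window = 5 seconds).
P(N = 16) = e^(−μ) μ^16/16! = e^(−13) · 13^16/20922789888000 ≈ 0.0719.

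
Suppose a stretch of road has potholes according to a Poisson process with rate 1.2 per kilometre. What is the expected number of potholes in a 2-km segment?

E[N] = λt = 1.2 × 2 = 2.4 (a 2-km segment = 2 kilometres).

2.4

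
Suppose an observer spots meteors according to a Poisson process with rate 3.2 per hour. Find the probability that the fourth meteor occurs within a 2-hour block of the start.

Over the interval, μ = 3.2 × 2 = 6.4 (a 2-hour block = 2 hours).
The fourth arrival falls in the interval iff at least 4 events occur there: P(S_4 ≤ t) = P(N ≥ 4) = 1 − P(N ≤ 3) ≈ 0.8811.

0.8811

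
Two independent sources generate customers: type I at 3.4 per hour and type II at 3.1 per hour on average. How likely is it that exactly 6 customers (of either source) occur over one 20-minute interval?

Independent Poisson processes superpose: combined rate λ = 3.4 + 3.1 = 6.5 per hour.
Over the interval, μ = 6.5 × 1/3 ≈ 2.16667 (a 20-minute interval = 1/3 hours).
P(N = 6) = e^(−2.16667) · 2.16667^6/6! ≈ 0.0165.

0.0165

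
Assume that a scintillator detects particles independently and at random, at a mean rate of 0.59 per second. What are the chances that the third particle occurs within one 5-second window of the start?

Over the interval, μ = 0.59 × 5 = 2.95 (a 5-second window = 5 seconds).
The third arrival falls in the interval iff at least 3 events occur there: P(S_3 ≤ t) = P(N ≥ 3) = 1 − P(N ≤ 2) ≈ 0.5655.

0.5655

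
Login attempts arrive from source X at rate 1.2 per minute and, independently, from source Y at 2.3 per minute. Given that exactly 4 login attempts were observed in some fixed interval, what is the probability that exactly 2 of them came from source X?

0.3046

Given the total, each event is independently from source X with probability p = λ_X/(λ_X+λ_Y) = 1.2/3.5 ≈ 0.3429.
So K ~ Binomial(4, 1.2/3.5): P(K = 2) = C(4,2) · (1.2/3.5)^2 · (2.3/3.5)^2 ≈ 0.3046.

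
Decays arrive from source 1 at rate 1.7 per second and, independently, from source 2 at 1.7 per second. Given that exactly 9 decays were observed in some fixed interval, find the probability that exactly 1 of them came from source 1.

0.0176

Given the total, each event is independently from source 1 with probability p = λ_1/(λ_1+λ_2) = 1.7/3.4 = 0.5000.
So K ~ Binomial(9, 1.7/3.4): P(K = 1) = C(9,1) · (1.7/3.4)^1 · (1.7/3.4)^8 ≈ 0.0176.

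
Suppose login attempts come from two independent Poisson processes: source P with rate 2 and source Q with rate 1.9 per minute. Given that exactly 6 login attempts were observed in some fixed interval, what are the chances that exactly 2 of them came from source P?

0.2222

Given the total, each event is independently from source P with probability p = λ_P/(λ_P+λ_Q) = 2/3.9 ≈ 0.5128.
So K ~ Binomial(6, 2/3.9): P(K = 2) = C(6,2) · (2/3.9)^2 · (1.9/3.9)^4 ≈ 0.2222.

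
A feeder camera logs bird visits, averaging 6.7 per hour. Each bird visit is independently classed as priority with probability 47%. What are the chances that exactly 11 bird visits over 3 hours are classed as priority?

Thinning: the bird visits that are classed as priority themselves form a Poisson process with rate 0.47 × 6.7 = 3.149 per hour.
Over the interval, μ = 3.149 × 3 = 9.447 (3 hours).
P(N = 11) = e^(−9.447) · 9.447^11/11! ≈ 0.1058.

0.1058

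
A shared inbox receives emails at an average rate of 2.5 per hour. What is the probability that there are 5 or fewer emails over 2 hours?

Over the interval, μ = 2.5 × 2 = 5 (2 hours).
P(N ≤ 5) = Σ_{j=0}^{5} e^(−μ) μ^j/j! ≈ 0.6160.

0.6160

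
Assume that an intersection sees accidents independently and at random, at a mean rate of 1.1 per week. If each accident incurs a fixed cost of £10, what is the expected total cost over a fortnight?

E[N] = 1.1 × 2 = 2.2 (a fortnight = 2 weeks); E[cost] = 2.2 × £10 = £22.

£22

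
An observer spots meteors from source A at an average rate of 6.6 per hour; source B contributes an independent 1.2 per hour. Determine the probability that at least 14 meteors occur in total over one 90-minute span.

0.2872

Independent Poisson processes superpose: combined rate λ = 6.6 + 1.2 = 7.8 per hour.
Over the interval, μ = 7.8 × 1.5 = 11.7 (a 90-minute span = 1.5 hours).
P(N ≥ 14) = 1 − P(N ≤ 13) ≈ 0.2872.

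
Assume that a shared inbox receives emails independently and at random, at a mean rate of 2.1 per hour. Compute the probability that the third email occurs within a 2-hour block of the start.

0.7898

Over the interval, μ = 2.1 × 2 = 4.2 (a 2-hour block = 2 hours).
The third arrival falls in the interval iff at least 3 events occur there: P(S_3 ≤ t) = P(N ≥ 3) = 1 − P(N ≤ 2) ≈ 0.7898.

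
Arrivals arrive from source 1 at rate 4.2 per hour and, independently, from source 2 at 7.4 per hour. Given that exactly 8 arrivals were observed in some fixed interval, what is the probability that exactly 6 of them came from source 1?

Given the total, each event is independently from source 1 with probability p = λ_1/(λ_1+λ_2) = 4.2/11.6 ≈ 0.3621.
So K ~ Binomial(8, 4.2/11.6): P(K = 6) = C(8,6) · (4.2/11.6)^6 · (7.4/11.6)^2 ≈ 0.0257.

0.0257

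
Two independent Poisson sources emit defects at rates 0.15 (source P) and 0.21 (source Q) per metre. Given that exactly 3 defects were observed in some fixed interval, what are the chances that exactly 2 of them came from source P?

0.3038

Given the total, each event is independently from source P with probability p = λ_P/(λ_P+λ_Q) = 0.15/0.36 ≈ 0.4167.
So K ~ Binomial(3, 0.15/0.36): P(K = 2) = C(3,2) · (0.15/0.36)^2 · (0.21/0.36)^1 ≈ 0.3038.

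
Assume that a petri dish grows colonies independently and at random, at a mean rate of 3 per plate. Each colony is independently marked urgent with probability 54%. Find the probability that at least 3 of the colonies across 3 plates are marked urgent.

Thinning: the colonies that are marked urgent themselves form a Poisson process with rate 0.54 × 3 = 1.62 per plate.
Over the interval, μ = 1.62 × 3 = 4.86 (3 plates).
P(N ≥ 3) = 1 − P(N ≤ 2) ≈ 0.8631.

0.8631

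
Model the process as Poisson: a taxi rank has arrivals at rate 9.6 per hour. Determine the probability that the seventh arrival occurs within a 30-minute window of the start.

Over the interval, μ = 9.6 × 0.5 = 4.8 (a 30-minute window = 0.5 hours).
The seventh arrival falls in the interval iff at least 7 events occur there: P(S_7 ≤ t) = P(N ≥ 7) = 1 − P(N ≤ 6) ≈ 0.2092.

0.2092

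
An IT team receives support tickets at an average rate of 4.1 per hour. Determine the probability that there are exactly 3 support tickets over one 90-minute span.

0.0827

Over the interval, μ = 4.1 × 1.5 = 6.15 (a 90-minute span = 1.5 hours).
P(N = 3) = e^(−μ) μ^3/3! = e^(−6.15) · 6.15^3/6 ≈ 0.0827.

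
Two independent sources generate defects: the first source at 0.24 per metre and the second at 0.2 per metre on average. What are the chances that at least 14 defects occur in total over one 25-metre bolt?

Independent Poisson processes superpose: combined rate λ = 0.24 + 0.2 = 0.44 per metre.
Over the interval, μ = 0.44 × 25 = 11 (a 25-metre bolt = 25 metres).
P(N ≥ 14) = 1 − P(N ≤ 13) ≈ 0.2187.

0.2187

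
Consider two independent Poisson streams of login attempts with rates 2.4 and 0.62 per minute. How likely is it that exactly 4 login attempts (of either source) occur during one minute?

Independent Poisson processes superpose: combined rate λ = 2.4 + 0.62 = 3.02 per minute.
So μ = 3.02.
P(N = 4) = e^(−3.02) · 3.02^4/4! ≈ 0.1691.

0.1691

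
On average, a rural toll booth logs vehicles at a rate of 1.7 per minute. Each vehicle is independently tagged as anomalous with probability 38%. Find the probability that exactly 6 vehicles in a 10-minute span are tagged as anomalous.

Thinning: the vehicles that are tagged as anomalous themselves form a Poisson process with rate 0.38 × 1.7 = 0.646 per minute.
Over the interval, μ = 0.646 × 10 = 6.46 (a 10-minute span = 10 minutes).
P(N = 6) = e^(−6.46) · 6.46^6/6! ≈ 0.1580.

0.1580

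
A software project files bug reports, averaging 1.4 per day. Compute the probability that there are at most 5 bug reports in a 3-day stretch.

Over the interval, μ = 1.4 × 3 = 4.2 (a 3-day stretch = 3 days).
P(N ≤ 5) = Σ_{j=0}^{5} e^(−μ) μ^j/j! ≈ 0.7531.

0.7531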